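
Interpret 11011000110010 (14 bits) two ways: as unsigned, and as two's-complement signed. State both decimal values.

unsigned = 13874, signed = -2510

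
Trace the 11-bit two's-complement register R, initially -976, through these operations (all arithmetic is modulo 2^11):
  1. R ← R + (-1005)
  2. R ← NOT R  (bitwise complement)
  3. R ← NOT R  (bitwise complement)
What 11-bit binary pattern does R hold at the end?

00001000011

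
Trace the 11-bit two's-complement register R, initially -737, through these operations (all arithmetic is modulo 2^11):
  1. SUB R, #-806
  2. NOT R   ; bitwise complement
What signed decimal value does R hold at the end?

Start: R = -737 = 10100011111.
R = -737 − (-806) = 69 = 00001000101
R = NOT 00001000101 = 11110111010 = -70

-70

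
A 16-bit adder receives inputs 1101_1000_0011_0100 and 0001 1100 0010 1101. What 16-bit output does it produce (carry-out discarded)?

1111010001100001

  1101100000110100
+ 0001110000101101
= 1111010001100001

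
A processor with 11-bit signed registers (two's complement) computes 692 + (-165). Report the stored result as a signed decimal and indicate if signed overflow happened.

527; no overflow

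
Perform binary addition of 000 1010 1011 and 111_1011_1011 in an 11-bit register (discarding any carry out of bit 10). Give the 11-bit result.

00001100110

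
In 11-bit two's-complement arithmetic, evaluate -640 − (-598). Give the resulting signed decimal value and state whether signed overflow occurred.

-42; no overflow

-640 → 10110000000
-598 → 10110101010
Subtract via negate-and-add: invert 10110101010 + 1 = 01001010110 (i.e. 598).
  10110000000
+ 01001010110
= 11111010110
Result 11111010110: MSB = 1 → 2006 − 2048 = -42.
Addends (after negating the subtrahend) have opposite signs, so signed overflow cannot occur.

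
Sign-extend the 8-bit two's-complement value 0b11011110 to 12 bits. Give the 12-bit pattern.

111111011110

MSB of 11011110 is 1; replicate it into the new high bits.
1111|11011110 → 111111011110 (still -34).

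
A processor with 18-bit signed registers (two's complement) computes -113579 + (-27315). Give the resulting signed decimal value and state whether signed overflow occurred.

-113579 → 100100010001010101
-27315 → 111001010101001101
  100100010001010101
+ 111001010101001101
= 011101100110100010  (discard carry-out 1)
Result 011101100110100010: MSB = 0 → value 121250.
Both addends are negative but the stored result is non-negative: signed overflow. The true value -113579 + (-27315) = -140894 lies outside [-131072, 131071].

121250; overflow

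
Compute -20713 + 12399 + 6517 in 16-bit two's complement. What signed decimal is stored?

-20713 + 12399 = -8314 (1101111110000110)
-8314 + 6517 = -1797 (1111100011111011)

-1797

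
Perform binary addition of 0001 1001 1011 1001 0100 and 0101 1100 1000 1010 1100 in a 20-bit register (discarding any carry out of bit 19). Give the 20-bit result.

01110110010001000000

  00011001101110010100
+ 01011100100010101100
= 01110110010001000000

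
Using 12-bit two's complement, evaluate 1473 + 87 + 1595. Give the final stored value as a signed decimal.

1473 + 87 = 1560 (011000011000)
1560 + 1595 = 3155 → wraps to -941 (110001010011)

-941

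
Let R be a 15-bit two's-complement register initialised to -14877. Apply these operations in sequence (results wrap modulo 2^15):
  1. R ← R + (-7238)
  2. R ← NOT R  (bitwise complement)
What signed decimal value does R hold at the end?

Start: R = -14877 = 100010111100011.
R = -14877 + (-7238) = -22115; wraps to 10653 = 010100110011101
R = NOT 010100110011101 = 101011001100010 = -10654

-10654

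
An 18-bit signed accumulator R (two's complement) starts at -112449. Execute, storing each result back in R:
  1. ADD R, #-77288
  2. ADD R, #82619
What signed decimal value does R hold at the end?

-107118

Start: R = -112449 = 100100100010111111.
R = -112449 + (-77288) = -189737; wraps to 72407 = 010001101011010111
R = 72407 + 82619 = 155026; wraps to -107118 = 100101110110010010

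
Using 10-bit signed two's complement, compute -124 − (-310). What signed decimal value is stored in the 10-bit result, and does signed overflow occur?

186; no overflow

-124 → 1110000100
-310 → 1011001010
Subtract via negate-and-add: invert 1011001010 + 1 = 0100110110 (i.e. 310).
  1110000100
+ 0100110110
= 0010111010  (discard carry-out 1)
Result 0010111010: MSB = 0 → value 186.
Addends (after negating the subtrahend) have opposite signs, so signed overflow cannot occur.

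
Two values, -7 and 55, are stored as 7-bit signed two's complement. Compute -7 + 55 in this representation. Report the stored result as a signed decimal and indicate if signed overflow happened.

-7 → 1111001
55 → 0110111
  1111001
+ 0110111
= 0110000  (discard carry-out 1)
Result 0110000: MSB = 0 → value 48.
Addends have opposite signs, so signed overflow cannot occur.

48; no overflow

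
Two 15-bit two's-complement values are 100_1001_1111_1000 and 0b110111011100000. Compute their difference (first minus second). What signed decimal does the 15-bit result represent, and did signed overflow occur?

100_1001_1111_1000 → 100100111111000 = -13832 (signed)
0b110111011100000 → 110111011100000 = -4384 (signed)
Subtract via negate-and-add: invert 110111011100000 + 1 = 001000100100000 (i.e. 4384).
  100100111111000
+ 001000100100000
= 101101100011000
Result 101101100011000: MSB = 1 → 23320 − 32768 = -9448.
Addends (after negating the subtrahend) have opposite signs, so signed overflow cannot occur.

-9448; no overflow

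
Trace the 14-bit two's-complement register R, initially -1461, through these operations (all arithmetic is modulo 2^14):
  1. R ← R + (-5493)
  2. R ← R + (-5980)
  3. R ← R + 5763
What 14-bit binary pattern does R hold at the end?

Start: R = -1461 = 11101001001011.
R = -1461 + (-5493) = -6954 = 10010011010110
R = -6954 + (-5980) = -12934; wraps to 3450 = 00110101111010
R = 3450 + 5763 = 9213; wraps to -7171 = 10001111111101

10001111111101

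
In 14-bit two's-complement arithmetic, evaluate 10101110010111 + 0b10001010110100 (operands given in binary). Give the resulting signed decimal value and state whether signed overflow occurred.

10101110010111 = -5225 (signed)
0b10001010110100 → 10001010110100 = -7500 (signed)
  10101110010111
+ 10001010110100
= 00111001001011  (discard carry-out 1)
Result 00111001001011: MSB = 0 → value 3659.
Both addends are negative but the stored result is non-negative: signed overflow. The true value -5225 + (-7500) = -12725 lies outside [-8192, 8191].

3659; overflow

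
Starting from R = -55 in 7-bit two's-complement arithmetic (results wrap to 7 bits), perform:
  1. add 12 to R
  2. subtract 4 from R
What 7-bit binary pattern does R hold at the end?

Start: R = -55 = 1001001.
R = -55 + 12 = -43 = 1010101
R = -43 − 4 = -47 = 1010001

1010001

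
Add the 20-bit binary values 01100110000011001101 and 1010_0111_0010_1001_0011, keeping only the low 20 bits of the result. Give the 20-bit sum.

  01100110000011001101
+ 10100111001010010011
= 00001101001101100000  (discard carry-out 1)

00001101001101100000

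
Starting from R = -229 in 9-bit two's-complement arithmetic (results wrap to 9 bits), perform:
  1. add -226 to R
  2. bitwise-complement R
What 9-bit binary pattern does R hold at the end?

Start: R = -229 = 100011011.
R = -229 + (-226) = -455; wraps to 57 = 000111001
R = NOT 000111001 = 111000110 = -58

111000110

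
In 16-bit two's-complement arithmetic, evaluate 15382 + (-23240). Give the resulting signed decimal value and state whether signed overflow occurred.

-7858; no overflow

15382 → 0011110000010110
-23240 → 1010010100111000
  0011110000010110
+ 1010010100111000
= 1110000101001110
Result 1110000101001110: MSB = 1 → 57678 − 65536 = -7858.
Addends have opposite signs, so signed overflow cannot occur.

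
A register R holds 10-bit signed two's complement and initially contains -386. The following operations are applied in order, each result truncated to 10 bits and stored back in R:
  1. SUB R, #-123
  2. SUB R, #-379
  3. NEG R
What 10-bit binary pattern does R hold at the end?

1110001100

Start: R = -386 = 1001111110.
R = -386 − (-123) = -263 = 1011111001
R = -263 − (-379) = 116 = 0001110100
R = −(116) = -116 = 1110001100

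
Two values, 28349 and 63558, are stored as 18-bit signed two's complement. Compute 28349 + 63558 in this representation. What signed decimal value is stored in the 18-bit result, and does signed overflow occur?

91907; no overflow

28349 → 000110111010111101
63558 → 001111100001000110
  000110111010111101
+ 001111100001000110
= 010110011100000011
Result 010110011100000011: MSB = 0 → value 91907.
Both addends are non-negative and so is the stored result: no signed overflow.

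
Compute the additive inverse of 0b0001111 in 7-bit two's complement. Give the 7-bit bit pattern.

Invert: 1110000. Add 1: 1110001.
Check: 0001111 = 15, 1110001 = -15.

1110001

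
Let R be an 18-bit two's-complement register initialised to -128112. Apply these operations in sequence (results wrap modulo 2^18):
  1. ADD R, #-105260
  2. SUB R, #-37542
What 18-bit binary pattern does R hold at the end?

Start: R = -128112 = 100000101110010000.
R = -128112 + (-105260) = -233372; wraps to 28772 = 000111000001100100
R = 28772 − (-37542) = 66314 = 010000001100001010

010000001100001010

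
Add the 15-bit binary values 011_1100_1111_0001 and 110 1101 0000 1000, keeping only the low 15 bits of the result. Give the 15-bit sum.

010100111111001

  011110011110001
+ 110110100001000
= 010100111111001  (discard carry-out 1)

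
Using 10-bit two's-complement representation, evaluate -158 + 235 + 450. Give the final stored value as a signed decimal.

-497

-158 + 235 = 77 (0001001101)
77 + 450 = 527 → wraps to -497 (1000001111)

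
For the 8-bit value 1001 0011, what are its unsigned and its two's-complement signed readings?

unsigned = 147, signed = -109

Unsigned: 10010011 = 147.
Signed: MSB=1 → 147 − 256 = -109.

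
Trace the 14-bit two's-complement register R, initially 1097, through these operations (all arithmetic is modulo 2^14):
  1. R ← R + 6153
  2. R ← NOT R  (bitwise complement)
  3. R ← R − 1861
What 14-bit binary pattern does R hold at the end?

01110001101000

Start: R = 1097 = 00010001001001.
R = 1097 + 6153 = 7250 = 01110001010010
R = NOT 01110001010010 = 10001110101101 = -7251
R = -7251 − 1861 = -9112; wraps to 7272 = 01110001101000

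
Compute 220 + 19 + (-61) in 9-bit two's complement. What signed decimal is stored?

178

220 + 19 = 239 (011101111)
239 + (-61) = 178 (010110010)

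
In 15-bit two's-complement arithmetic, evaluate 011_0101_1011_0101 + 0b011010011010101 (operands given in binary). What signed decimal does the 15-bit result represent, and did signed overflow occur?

011_0101_1011_0101 → 011010110110101 = 13749 (signed)
0b011010011010101 → 011010011010101 = 13525 (signed)
  011010110110101
+ 011010011010101
= 110101010001010
Result 110101010001010: MSB = 1 → 27274 − 32768 = -5494.
Both addends are non-negative but the stored result is negative: signed overflow. The true value 13749 + 13525 = 27274 lies outside [-16384, 16383].

-5494; overflow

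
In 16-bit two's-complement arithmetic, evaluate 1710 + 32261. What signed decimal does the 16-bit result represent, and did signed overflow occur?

1710 → 0000011010101110
32261 → 0111111000000101
  0000011010101110
+ 0111111000000101
= 1000010010110011
Result 1000010010110011: MSB = 1 → 33971 − 65536 = -31565.
Both addends are non-negative but the stored result is negative: signed overflow. The true value 1710 + 32261 = 33971 lies outside [-32768, 32767].

-31565; overflow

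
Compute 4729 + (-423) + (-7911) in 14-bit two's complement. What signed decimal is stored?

-3605

4729 + (-423) = 4306 (01000011010010)
4306 + (-7911) = -3605 (11000111101011)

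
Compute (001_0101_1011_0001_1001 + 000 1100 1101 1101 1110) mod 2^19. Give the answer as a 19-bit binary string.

0100010100011110111

  0010101101100011001
+ 0001100110111011110
= 0100010100011110111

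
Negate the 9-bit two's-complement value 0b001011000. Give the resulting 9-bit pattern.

Invert: 110100111. Add 1: 110101000.
Check: 001011000 = 88, 110101000 = -88.

110101000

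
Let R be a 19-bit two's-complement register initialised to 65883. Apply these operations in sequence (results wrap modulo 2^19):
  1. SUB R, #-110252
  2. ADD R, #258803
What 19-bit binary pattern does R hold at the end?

1101010001011111010

Start: R = 65883 = 0010000000101011011.
R = 65883 − (-110252) = 176135 = 0101011000000000111
R = 176135 + 258803 = 434938; wraps to -89350 = 1101010001011111010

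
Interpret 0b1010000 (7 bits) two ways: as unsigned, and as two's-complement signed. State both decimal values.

Unsigned: 1010000 = 80.
Signed: MSB=1 → 80 − 128 = -48.

unsigned = 80, signed = -48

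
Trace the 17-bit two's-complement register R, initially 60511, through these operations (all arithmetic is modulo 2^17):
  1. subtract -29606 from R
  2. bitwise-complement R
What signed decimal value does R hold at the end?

Start: R = 60511 = 01110110001011111.
R = 60511 − (-29606) = 90117; wraps to -40955 = 10110000000000101
R = NOT 10110000000000101 = 01001111111111010 = 40954

40954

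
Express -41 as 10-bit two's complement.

|-41| = 41 = 0000101001 in 10 bits.
Invert the bits: 1111010110. Add 1: 1111010111.
Check: 1111010111 reads as 983 − 1024 = -41.

1111010111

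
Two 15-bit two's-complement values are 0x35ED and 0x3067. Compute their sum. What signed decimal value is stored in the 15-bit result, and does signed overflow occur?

-6572; overflow

0x35ED = 011010111101101 = 13805 (signed)
0x3067 = 011000001100111 = 12391 (signed)
  011010111101101
+ 011000001100111
= 110011001010100
Result 110011001010100: MSB = 1 → 26196 − 32768 = -6572.
Both addends are non-negative but the stored result is negative: signed overflow. The true value 13805 + 12391 = 26196 lies outside [-16384, 16383].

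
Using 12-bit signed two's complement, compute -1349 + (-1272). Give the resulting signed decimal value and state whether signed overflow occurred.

1475; overflow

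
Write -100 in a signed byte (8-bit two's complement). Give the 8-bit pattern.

|-100| = 100 = 01100100 in 8 bits.
Invert the bits: 10011011. Add 1: 10011100.

10011100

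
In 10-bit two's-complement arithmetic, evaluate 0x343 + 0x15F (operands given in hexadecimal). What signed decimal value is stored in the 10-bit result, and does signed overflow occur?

162; no overflow

0x343 = 1101000011 = -189 (signed)
0x15F = 0101011111 = 351 (signed)
  1101000011
+ 0101011111
= 0010100010  (discard carry-out 1)
Result 0010100010: MSB = 0 → value 162.
Addends have opposite signs, so signed overflow cannot occur.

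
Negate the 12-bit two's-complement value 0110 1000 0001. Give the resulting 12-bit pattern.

Invert: 100101111110. Add 1: 100101111111.

100101111111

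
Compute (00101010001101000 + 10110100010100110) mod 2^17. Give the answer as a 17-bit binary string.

11011110100001110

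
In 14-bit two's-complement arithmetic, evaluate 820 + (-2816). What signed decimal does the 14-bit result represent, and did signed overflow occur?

-1996; no overflow

820 → 00001100110100
-2816 → 11010100000000
  00001100110100
+ 11010100000000
= 11100000110100
Result 11100000110100: MSB = 1 → 14388 − 16384 = -1996.
Addends have opposite signs, so signed overflow cannot occur.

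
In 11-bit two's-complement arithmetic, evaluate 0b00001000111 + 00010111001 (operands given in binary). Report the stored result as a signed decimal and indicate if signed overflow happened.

0b00001000111 → 00001000111 = 71 (signed)
00010111001 = 185 (signed)
  00001000111
+ 00010111001
= 00100000000
Result 00100000000: MSB = 0 → value 256.
Both addends are non-negative and so is the stored result: no signed overflow.

256; no overflow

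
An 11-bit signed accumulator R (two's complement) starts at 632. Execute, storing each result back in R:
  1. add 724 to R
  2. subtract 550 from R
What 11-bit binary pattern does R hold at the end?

01100100110

Start: R = 632 = 01001111000.
R = 632 + 724 = 1356; wraps to -692 = 10101001100
R = -692 − 550 = -1242; wraps to 806 = 01100100110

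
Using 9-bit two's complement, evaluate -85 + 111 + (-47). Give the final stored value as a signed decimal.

-21

-85 + 111 = 26 (000011010)
26 + (-47) = -21 (111101011)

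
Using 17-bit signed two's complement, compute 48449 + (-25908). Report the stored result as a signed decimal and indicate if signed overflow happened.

48449 → 01011110101000001
-25908 → 11001101011001100
  01011110101000001
+ 11001101011001100
= 00101100000001101  (discard carry-out 1)
Result 00101100000001101: MSB = 0 → value 22541.
Addends have opposite signs, so signed overflow cannot occur.

22541; no overflow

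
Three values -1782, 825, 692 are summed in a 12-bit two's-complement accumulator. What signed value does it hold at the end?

-265

-1782 + 825 = -957 (110001000011)
-957 + 692 = -265 (111011110111)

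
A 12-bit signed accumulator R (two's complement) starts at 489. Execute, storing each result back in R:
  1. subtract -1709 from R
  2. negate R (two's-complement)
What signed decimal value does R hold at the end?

1898

Start: R = 489 = 000111101001.
R = 489 − (-1709) = 2198; wraps to -1898 = 100010010110
R = −(-1898) = 1898 = 011101101010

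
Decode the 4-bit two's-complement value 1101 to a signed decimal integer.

-3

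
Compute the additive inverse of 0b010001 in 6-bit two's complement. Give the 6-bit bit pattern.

101111

Invert: 101110. Add 1: 101111.
Check: 010001 = 17, 101111 = -17.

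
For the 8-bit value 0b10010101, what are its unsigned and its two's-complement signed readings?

unsigned = 149, signed = -107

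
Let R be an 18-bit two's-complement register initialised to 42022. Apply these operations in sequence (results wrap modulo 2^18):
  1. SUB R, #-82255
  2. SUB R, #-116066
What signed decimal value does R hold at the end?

Start: R = 42022 = 001010010000100110.
R = 42022 − (-82255) = 124277 = 011110010101110101
R = 124277 − (-116066) = 240343; wraps to -21801 = 111010101011010111

-21801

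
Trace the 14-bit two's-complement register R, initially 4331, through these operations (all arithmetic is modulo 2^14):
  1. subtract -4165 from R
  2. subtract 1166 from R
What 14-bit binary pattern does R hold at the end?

01110010100010

Start: R = 4331 = 01000011101011.
R = 4331 − (-4165) = 8496; wraps to -7888 = 10000100110000
R = -7888 − 1166 = -9054; wraps to 7330 = 01110010100010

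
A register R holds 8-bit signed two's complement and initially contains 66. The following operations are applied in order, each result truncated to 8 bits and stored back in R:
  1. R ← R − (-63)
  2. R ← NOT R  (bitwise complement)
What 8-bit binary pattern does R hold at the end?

01111110

Start: R = 66 = 01000010.
R = 66 − (-63) = 129; wraps to -127 = 10000001
R = NOT 10000001 = 01111110 = 126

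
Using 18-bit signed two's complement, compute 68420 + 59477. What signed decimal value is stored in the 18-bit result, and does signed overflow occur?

68420 → 010000101101000100
59477 → 001110100001010101
  010000101101000100
+ 001110100001010101
= 011111001110011001
Result 011111001110011001: MSB = 0 → value 127897.
Both addends are non-negative and so is the stored result: no signed overflow.

127897; no overflow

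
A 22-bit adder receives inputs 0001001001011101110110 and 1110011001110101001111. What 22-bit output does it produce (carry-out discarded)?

1111100011010011000101

  0001001001011101110110
+ 1110011001110101001111
= 1111100011010011000101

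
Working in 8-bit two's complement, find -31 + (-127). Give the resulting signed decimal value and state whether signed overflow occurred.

98; overflow

-31 → 11100001
-127 → 10000001
  11100001
+ 10000001
= 01100010  (discard carry-out 1)
Result 01100010: MSB = 0 → value 98.
Both addends are negative but the stored result is non-negative: signed overflow. The true value -31 + (-127) = -158 lies outside [-128, 127].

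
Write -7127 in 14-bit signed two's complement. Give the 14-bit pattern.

10010000101001

|-7127| = 7127 = 01101111010111 in 14 bits.
Invert the bits: 10010000101000. Add 1: 10010000101001.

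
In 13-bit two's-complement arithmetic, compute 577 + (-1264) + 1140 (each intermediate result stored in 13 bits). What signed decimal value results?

577 + (-1264) = -687 (1110101010001)
-687 + 1140 = 453 (0000111000101)

453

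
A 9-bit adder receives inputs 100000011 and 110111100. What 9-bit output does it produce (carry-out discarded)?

010111111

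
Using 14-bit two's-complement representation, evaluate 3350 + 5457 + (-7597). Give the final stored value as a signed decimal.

3350 + 5457 = 8807 → wraps to -7577 (10001001100111)
-7577 + (-7597) = -15174 → wraps to 1210 (00010010111010)

1210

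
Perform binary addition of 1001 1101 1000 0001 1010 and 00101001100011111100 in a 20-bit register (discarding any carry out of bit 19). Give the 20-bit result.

11000111000100010110

  10011101100000011010
+ 00101001100011111100
= 11000111000100010110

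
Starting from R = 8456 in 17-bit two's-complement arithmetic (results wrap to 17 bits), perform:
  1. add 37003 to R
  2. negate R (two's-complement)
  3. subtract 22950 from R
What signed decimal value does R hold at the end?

62663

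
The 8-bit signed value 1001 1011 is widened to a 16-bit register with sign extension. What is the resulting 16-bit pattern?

1111111110011011

MSB of 10011011 is 1; replicate it into the new high bits.
11111111|10011011 → 1111111110011011 (still -101).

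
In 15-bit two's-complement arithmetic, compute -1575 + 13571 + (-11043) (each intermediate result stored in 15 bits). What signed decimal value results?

-1575 + 13571 = 11996 (010111011011100)
11996 + (-11043) = 953 (000001110111001)

953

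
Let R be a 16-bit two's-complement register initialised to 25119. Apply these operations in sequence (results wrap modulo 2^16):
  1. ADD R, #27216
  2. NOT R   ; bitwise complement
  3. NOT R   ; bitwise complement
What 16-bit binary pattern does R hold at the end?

Start: R = 25119 = 0110001000011111.
R = 25119 + 27216 = 52335; wraps to -13201 = 1100110001101111
R = NOT 1100110001101111 = 0011001110010000 = 13200
R = NOT 0011001110010000 = 1100110001101111 = -13201

1100110001101111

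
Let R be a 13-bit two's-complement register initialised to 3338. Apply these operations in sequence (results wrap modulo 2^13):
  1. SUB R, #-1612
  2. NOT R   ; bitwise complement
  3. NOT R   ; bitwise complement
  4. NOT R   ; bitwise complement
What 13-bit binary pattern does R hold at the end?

Start: R = 3338 = 0110100001010.
R = 3338 − (-1612) = 4950; wraps to -3242 = 1001101010110
R = NOT 1001101010110 = 0110010101001 = 3241
R = NOT 0110010101001 = 1001101010110 = -3242
R = NOT 1001101010110 = 0110010101001 = 3241

0110010101001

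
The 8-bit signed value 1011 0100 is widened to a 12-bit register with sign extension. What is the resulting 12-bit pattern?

111110110100

MSB of 10110100 is 1; replicate it into the new high bits.
1111|10110100 → 111110110100 (still -76).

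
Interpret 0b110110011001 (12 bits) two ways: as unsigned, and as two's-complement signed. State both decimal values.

unsigned = 3481, signed = -615

Unsigned: 110110011001 = 3481.
Signed: MSB=1 → 3481 − 4096 = -615.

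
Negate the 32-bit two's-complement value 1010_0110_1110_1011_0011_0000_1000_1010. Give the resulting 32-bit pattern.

01011001000101001100111101110110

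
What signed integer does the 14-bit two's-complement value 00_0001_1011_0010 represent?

MSB is 0, so the value is non-negative: 00000110110010 = 434.

434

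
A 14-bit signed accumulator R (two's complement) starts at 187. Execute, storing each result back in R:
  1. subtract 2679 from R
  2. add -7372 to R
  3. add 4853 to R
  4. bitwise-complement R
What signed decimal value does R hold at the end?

Start: R = 187 = 00000010111011.
R = 187 − 2679 = -2492 = 11011001000100
R = -2492 + (-7372) = -9864; wraps to 6520 = 01100101111000
R = 6520 + 4853 = 11373; wraps to -5011 = 10110001101101
R = NOT 10110001101101 = 01001110010010 = 5010

5010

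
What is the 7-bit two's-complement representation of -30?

|-30| = 30 = 0011110 in 7 bits.
Invert the bits: 1100001. Add 1: 1100010.
Check: 1100010 reads as 98 − 128 = -30.

1100010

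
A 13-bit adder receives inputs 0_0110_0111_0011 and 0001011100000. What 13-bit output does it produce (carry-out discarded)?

0100101010011

  0011001110011
+ 0001011100000
= 0100101010011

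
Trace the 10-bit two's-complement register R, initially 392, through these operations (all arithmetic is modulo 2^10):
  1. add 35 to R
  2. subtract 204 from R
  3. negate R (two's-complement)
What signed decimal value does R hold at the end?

-223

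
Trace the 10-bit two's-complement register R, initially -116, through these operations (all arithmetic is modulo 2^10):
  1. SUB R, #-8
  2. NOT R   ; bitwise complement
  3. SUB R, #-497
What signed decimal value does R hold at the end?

-420

Start: R = -116 = 1110001100.
R = -116 − (-8) = -108 = 1110010100
R = NOT 1110010100 = 0001101011 = 107
R = 107 − (-497) = 604; wraps to -420 = 1001011100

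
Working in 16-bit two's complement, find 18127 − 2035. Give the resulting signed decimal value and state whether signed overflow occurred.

18127 → 0100011011001111
2035 → 0000011111110011
Subtract via negate-and-add: invert 0000011111110011 + 1 = 1111100000001101 (i.e. -2035).
  0100011011001111
+ 1111100000001101
= 0011111011011100  (discard carry-out 1)
Result 0011111011011100: MSB = 0 → value 16092.
Addends (after negating the subtrahend) have opposite signs, so signed overflow cannot occur.

16092; no overflow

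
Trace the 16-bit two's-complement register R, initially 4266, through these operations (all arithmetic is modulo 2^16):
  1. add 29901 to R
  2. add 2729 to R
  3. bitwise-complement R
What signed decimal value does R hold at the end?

28639

Start: R = 4266 = 0001000010101010.
R = 4266 + 29901 = 34167; wraps to -31369 = 1000010101110111
R = -31369 + 2729 = -28640 = 1001000000100000
R = NOT 1001000000100000 = 0110111111011111 = 28639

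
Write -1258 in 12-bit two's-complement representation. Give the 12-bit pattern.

|-1258| = 1258 = 010011101010 in 12 bits.
Invert the bits: 101100010101. Add 1: 101100010110.

101100010110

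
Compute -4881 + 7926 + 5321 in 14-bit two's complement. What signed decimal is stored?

-4881 + 7926 = 3045 (00101111100101)
3045 + 5321 = 8366 → wraps to -8018 (10000010101110)

-8018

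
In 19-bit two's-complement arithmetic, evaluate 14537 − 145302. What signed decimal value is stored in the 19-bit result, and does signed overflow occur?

14537 → 0000011100011001001
145302 → 0100011011110010110
Subtract via negate-and-add: invert 0100011011110010110 + 1 = 1011100100001101010 (i.e. -145302).
  0000011100011001001
+ 1011100100001101010
= 1100000000100110011
Result 1100000000100110011: MSB = 1 → 393523 − 524288 = -130765.
Addends (after negating the subtrahend) have opposite signs, so signed overflow cannot occur.

-130765; no overflow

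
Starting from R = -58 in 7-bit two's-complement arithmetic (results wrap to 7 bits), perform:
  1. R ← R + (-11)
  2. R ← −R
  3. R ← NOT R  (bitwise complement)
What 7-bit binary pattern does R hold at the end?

0111010

Start: R = -58 = 1000110.
R = -58 + (-11) = -69; wraps to 59 = 0111011
R = −(59) = -59 = 1000101
R = NOT 1000101 = 0111010 = 58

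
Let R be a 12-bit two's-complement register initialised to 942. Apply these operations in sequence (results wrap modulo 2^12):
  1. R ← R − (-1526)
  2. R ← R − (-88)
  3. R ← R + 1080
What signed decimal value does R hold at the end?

Start: R = 942 = 001110101110.
R = 942 − (-1526) = 2468; wraps to -1628 = 100110100100
R = -1628 − (-88) = -1540 = 100111111100
R = -1540 + 1080 = -460 = 111000110100

-460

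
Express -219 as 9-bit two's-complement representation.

|-219| = 219 = 011011011 in 9 bits.
Invert the bits: 100100100. Add 1: 100100101.

100100101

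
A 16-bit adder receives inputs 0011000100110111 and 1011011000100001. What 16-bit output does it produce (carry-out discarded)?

  0011000100110111
+ 1011011000100001
= 1110011101011000

1110011101011000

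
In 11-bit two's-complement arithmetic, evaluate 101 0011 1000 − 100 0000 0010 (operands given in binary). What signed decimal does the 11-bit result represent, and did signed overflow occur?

310; no overflow

101 0011 1000 → 10100111000 = -712 (signed)
100 0000 0010 → 10000000010 = -1022 (signed)
Subtract via negate-and-add: invert 10000000010 + 1 = 01111111110 (i.e. 1022).
  10100111000
+ 01111111110
= 00100110110  (discard carry-out 1)
Result 00100110110: MSB = 0 → value 310.
Addends (after negating the subtrahend) have opposite signs, so signed overflow cannot occur.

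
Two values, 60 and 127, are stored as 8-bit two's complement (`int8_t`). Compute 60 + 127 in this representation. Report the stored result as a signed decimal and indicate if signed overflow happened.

60 → 00111100
127 → 01111111
  00111100
+ 01111111
= 10111011
Result 10111011: MSB = 1 → 187 − 256 = -69.
Both addends are non-negative but the stored result is negative: signed overflow. The true value 60 + 127 = 187 lies outside [-128, 127].

-69; overflow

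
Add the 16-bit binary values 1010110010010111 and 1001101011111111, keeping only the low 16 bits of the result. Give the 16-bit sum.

0100011110010110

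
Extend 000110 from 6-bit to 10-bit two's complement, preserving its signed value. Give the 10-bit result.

0000000110

MSB of 000110 is 0; replicate it into the new high bits.
0000|000110 → 0000000110 (still 6).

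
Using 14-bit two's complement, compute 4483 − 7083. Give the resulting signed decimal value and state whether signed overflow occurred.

4483 → 01000110000011
7083 → 01101110101011
Subtract via negate-and-add: invert 01101110101011 + 1 = 10010001010101 (i.e. -7083).
  01000110000011
+ 10010001010101
= 11010111011000
Result 11010111011000: MSB = 1 → 13784 − 16384 = -2600.
Addends (after negating the subtrahend) have opposite signs, so signed overflow cannot occur.

-2600; no overflow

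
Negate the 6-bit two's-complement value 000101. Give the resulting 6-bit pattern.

111011

Invert: 111010. Add 1: 111011.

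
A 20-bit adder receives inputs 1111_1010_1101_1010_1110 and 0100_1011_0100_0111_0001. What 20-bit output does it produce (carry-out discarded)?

01000110001000011111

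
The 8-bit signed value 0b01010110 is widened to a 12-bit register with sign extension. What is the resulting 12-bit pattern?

MSB of 01010110 is 0; replicate it into the new high bits.
0000|01010110 → 000001010110 (still 86).

000001010110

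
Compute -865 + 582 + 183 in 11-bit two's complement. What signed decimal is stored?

-865 + 582 = -283 (11011100101)
-283 + 183 = -100 (11110011100)

-100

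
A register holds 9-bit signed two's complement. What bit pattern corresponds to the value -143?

|-143| = 143 = 010001111 in 9 bits.
Invert the bits: 101110000. Add 1: 101110001.

101110001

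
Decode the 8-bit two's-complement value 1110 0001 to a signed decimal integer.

-31

MSB is 1, so the value is negative.
Unsigned reading: 225. Subtract 2^8 = 256: 225 − 256 = -31.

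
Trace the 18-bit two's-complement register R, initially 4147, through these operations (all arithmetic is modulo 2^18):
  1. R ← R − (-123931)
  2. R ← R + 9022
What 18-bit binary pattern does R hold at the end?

Start: R = 4147 = 000001000000110011.
R = 4147 − (-123931) = 128078 = 011111010001001110
R = 128078 + 9022 = 137100; wraps to -125044 = 100001011110001100

100001011110001100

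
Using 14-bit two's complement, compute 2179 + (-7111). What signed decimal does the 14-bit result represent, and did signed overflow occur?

2179 → 00100010000011
-7111 → 10010000111001
  00100010000011
+ 10010000111001
= 10110010111100
Result 10110010111100: MSB = 1 → 11452 − 16384 = -4932.
Addends have opposite signs, so signed overflow cannot occur.

-4932; no overflow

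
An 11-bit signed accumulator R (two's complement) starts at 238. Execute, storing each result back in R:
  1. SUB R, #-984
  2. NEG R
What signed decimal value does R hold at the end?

826

Start: R = 238 = 00011101110.
R = 238 − (-984) = 1222; wraps to -826 = 10011000110
R = −(-826) = 826 = 01100111010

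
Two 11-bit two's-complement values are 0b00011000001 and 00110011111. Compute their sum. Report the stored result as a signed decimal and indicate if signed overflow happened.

608; no overflow

0b00011000001 → 00011000001 = 193 (signed)
00110011111 = 415 (signed)
  00011000001
+ 00110011111
= 01001100000
Result 01001100000: MSB = 0 → value 608.
Both addends are non-negative and so is the stored result: no signed overflow.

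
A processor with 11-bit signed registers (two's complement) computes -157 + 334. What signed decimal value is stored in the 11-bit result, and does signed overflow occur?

177; no overflow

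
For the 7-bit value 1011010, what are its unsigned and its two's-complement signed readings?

unsigned = 90, signed = -38

Unsigned: 1011010 = 90.
Signed: MSB=1 → 90 − 128 = -38.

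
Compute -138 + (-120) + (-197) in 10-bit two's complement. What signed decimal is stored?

-138 + (-120) = -258 (1011111110)
-258 + (-197) = -455 (1000111001)

-455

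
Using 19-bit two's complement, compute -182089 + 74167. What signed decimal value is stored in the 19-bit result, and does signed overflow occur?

-182089 → 1010011100010110111
74167 → 0010010000110110111
  1010011100010110111
+ 0010010000110110111
= 1100101101001101110
Result 1100101101001101110: MSB = 1 → 416366 − 524288 = -107922.
Addends have opposite signs, so signed overflow cannot occur.

-107922; no overflow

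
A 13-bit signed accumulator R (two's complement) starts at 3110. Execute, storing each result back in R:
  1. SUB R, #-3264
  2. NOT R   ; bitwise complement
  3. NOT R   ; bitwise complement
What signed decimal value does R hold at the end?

Start: R = 3110 = 0110000100110.
R = 3110 − (-3264) = 6374; wraps to -1818 = 1100011100110
R = NOT 1100011100110 = 0011100011001 = 1817
R = NOT 0011100011001 = 1100011100110 = -1818

-1818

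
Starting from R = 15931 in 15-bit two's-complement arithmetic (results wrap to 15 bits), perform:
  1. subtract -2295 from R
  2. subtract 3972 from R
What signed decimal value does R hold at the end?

14254

Start: R = 15931 = 011111000111011.
R = 15931 − (-2295) = 18226; wraps to -14542 = 100011100110010
R = -14542 − 3972 = -18514; wraps to 14254 = 011011110101110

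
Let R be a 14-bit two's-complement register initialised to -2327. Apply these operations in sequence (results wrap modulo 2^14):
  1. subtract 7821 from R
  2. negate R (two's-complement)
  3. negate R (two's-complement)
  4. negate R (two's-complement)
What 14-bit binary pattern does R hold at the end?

Start: R = -2327 = 11011011101001.
R = -2327 − 7821 = -10148; wraps to 6236 = 01100001011100
R = −(6236) = -6236 = 10011110100100
R = −(-6236) = 6236 = 01100001011100
R = −(6236) = -6236 = 10011110100100

10011110100100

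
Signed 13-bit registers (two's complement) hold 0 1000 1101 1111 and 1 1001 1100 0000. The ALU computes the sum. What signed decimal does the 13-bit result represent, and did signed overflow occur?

671; no overflow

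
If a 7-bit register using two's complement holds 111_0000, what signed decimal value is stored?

-16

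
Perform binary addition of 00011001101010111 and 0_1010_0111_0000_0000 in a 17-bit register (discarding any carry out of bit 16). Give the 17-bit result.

01101101001010111

  00011001101010111
+ 01010011100000000
= 01101101001010111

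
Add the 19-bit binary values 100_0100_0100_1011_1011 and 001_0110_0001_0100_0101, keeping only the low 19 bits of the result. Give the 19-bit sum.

1011010011000000000

  1000100010010111011
+ 0010110000101000101
= 1011010011000000000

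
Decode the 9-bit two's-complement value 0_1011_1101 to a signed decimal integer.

MSB is 0, so the value is non-negative: 010111101 = 189.

189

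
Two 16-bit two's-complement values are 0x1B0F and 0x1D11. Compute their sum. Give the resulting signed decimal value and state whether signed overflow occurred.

0x1B0F = 0001101100001111 = 6927 (signed)
0x1D11 = 0001110100010001 = 7441 (signed)
  0001101100001111
+ 0001110100010001
= 0011100000100000
Result 0011100000100000: MSB = 0 → value 14368.
Both addends are non-negative and so is the stored result: no signed overflow.

14368; no overflow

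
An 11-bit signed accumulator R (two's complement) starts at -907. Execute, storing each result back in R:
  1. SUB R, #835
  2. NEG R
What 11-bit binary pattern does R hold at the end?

Start: R = -907 = 10001110101.
R = -907 − 835 = -1742; wraps to 306 = 00100110010
R = −(306) = -306 = 11011001110

11011001110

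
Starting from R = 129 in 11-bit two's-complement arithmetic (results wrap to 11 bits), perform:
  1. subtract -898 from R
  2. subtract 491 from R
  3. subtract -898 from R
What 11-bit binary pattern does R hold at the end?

Start: R = 129 = 00010000001.
R = 129 − (-898) = 1027; wraps to -1021 = 10000000011
R = -1021 − 491 = -1512; wraps to 536 = 01000011000
R = 536 − (-898) = 1434; wraps to -614 = 10110011010

10110011010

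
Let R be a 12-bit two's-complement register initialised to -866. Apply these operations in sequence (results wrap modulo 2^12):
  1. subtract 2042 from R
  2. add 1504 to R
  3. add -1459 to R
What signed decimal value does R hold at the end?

1233

Start: R = -866 = 110010011110.
R = -866 − 2042 = -2908; wraps to 1188 = 010010100100
R = 1188 + 1504 = 2692; wraps to -1404 = 101010000100
R = -1404 + (-1459) = -2863; wraps to 1233 = 010011010001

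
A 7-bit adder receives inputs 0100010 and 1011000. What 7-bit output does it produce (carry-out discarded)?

1111010

  0100010
+ 1011000
= 1111010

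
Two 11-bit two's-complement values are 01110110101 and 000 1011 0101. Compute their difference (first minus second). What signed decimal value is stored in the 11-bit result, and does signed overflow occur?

01110110101 = 949 (signed)
000 1011 0101 → 00010110101 = 181 (signed)
Subtract via negate-and-add: invert 00010110101 + 1 = 11101001011 (i.e. -181).
  01110110101
+ 11101001011
= 01100000000  (discard carry-out 1)
Result 01100000000: MSB = 0 → value 768.
Addends (after negating the subtrahend) have opposite signs, so signed overflow cannot occur.

768; no overflow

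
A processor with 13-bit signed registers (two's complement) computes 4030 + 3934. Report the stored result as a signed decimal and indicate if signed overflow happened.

4030 → 0111110111110
3934 → 0111101011110
  0111110111110
+ 0111101011110
= 1111100011100
Result 1111100011100: MSB = 1 → 7964 − 8192 = -228.
Both addends are non-negative but the stored result is negative: signed overflow. The true value 4030 + 3934 = 7964 lies outside [-4096, 4095].

-228; overflow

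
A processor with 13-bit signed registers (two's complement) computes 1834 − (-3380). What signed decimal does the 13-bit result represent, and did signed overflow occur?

1834 → 0011100101010
-3380 → 1001011001100
Subtract via negate-and-add: invert 1001011001100 + 1 = 0110100110100 (i.e. 3380).
  0011100101010
+ 0110100110100
= 1010001011110
Result 1010001011110: MSB = 1 → 5214 − 8192 = -2978.
Both addends (after negating the subtrahend) are non-negative but the stored result is negative: signed overflow. The true value 1834 − (-3380) = 5214 lies outside [-4096, 4095].

-2978; overflow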